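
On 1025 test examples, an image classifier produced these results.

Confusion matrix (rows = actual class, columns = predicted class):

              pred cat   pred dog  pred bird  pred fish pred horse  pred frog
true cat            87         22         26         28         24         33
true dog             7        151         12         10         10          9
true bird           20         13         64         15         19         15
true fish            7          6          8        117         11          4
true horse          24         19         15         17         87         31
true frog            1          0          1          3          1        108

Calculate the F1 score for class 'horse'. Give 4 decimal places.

F1 score = 2·TP/(2·TP+FP+FN).
horse: TP=87, FP=24+10+19+11+1=65, FN=24+19+15+17+31=106 → 174/345 = 0.50435

0.5043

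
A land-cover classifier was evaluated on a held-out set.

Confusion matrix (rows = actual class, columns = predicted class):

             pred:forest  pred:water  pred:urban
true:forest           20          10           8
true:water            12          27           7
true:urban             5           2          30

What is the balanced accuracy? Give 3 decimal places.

Balanced accuracy = mean of per-class recall.
  forest: recall = 20/38 = 0.5263
  water: recall = 27/46 = 0.5870
  urban: recall = 30/37 = 0.8108
Mean = (0.5263 + 0.5870 + 0.8108) / 3 = 0.641

0.641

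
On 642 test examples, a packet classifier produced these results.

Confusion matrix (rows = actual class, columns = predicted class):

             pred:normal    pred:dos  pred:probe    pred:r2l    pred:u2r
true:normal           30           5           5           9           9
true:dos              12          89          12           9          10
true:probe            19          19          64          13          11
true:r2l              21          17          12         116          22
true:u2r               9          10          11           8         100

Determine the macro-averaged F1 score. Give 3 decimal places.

0.596

Per-class F1 score (2·TP/(2·TP+FP+FN)):
  normal: TP=30, FP=12+19+21+9=61, FN=5+5+9+9=28 → 60/149 = 0.4027
  dos: TP=89, FP=5+19+17+10=51, FN=12+12+9+10=43 → 178/272 = 0.6544
  probe: TP=64, FP=5+12+12+11=40, FN=19+19+13+11=62 → 128/230 = 0.5565
  r2l: TP=116, FP=9+9+13+8=39, FN=21+17+12+22=72 → 232/343 = 0.6764
  u2r: TP=100, FP=9+10+11+22=52, FN=9+10+11+8=38 → 200/290 = 0.6897
Macro-F1 score = mean = (0.4027 + 0.6544 + 0.5565 + 0.6764 + 0.6897) / 5 = 0.596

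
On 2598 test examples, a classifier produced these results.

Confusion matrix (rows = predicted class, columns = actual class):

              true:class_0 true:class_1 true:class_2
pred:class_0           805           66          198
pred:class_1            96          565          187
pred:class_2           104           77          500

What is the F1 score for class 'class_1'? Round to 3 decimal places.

0.726

Take TP from the diagonal, FP from the rest of the 'class_1' prediction marginal, FN from the rest of the 'class_1' actual marginal.
F1 score = 2·TP/(2·TP+FP+FN).
class_1: TP=565, FP=96+187=283, FN=66+77=143 → 1130/1556 = 0.7262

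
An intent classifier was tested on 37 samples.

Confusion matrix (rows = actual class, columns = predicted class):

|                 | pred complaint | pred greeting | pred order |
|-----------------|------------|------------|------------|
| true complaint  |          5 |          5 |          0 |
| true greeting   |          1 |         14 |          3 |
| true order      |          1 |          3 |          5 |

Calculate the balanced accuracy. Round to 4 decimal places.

0.6111

Balanced accuracy = mean of per-class recall.
  complaint: recall = 5/10 = 0.50000
  greeting: recall = 14/18 = 0.77778
  order: recall = 5/9 = 0.55556
Mean = (0.50000 + 0.77778 + 0.55556) / 3 = 0.6111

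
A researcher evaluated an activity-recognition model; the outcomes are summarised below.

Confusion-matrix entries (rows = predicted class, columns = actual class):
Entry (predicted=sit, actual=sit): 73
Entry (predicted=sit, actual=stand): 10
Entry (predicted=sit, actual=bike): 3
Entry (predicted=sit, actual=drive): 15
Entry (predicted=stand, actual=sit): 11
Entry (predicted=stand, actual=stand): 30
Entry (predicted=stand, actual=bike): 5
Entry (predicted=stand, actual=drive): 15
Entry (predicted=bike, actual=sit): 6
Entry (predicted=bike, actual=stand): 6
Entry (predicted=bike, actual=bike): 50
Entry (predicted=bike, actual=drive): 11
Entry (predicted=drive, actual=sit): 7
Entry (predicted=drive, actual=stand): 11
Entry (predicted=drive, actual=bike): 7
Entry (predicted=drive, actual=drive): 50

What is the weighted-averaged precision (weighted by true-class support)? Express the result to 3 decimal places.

Per-class precision (TP/(TP+FP)):
  sit: TP=73, FP=10+3+15=28 → 73/101 = 0.7228
  stand: TP=30, FP=11+5+15=31 → 30/61 = 0.4918
  bike: TP=50, FP=6+6+11=23 → 50/73 = 0.6849
  drive: TP=50, FP=7+11+7=25 → 50/75 = 0.6667
Weighted-precision = Σ (supportᵢ/N)·precisionᵢ with N=310: (97/310)·0.7228 + (57/310)·0.4918 + (65/310)·0.6849 + (91/310)·0.6667 = 0.656

0.656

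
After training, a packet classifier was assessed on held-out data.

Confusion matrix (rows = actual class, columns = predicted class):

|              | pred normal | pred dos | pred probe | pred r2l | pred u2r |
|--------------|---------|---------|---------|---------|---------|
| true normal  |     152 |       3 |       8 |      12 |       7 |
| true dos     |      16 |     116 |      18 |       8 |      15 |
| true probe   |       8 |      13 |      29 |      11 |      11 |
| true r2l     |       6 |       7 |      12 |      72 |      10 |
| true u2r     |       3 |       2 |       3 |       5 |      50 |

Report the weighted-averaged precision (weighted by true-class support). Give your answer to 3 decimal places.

Per-class precision (TP/(TP+FP)):
  normal: TP=152, FP=16+8+6+3=33 → 152/185 = 0.8216
  dos: TP=116, FP=3+13+7+2=25 → 116/141 = 0.8227
  probe: TP=29, FP=8+18+12+3=41 → 29/70 = 0.4143
  r2l: TP=72, FP=12+8+11+5=36 → 72/108 = 0.6667
  u2r: TP=50, FP=7+15+11+10=43 → 50/93 = 0.5376
Weighted-precision = Σ (supportᵢ/N)·precisionᵢ with N=597: (182/597)·0.8216 + (173/597)·0.8227 + (72/597)·0.4143 + (107/597)·0.6667 + (63/597)·0.5376 = 0.715

0.715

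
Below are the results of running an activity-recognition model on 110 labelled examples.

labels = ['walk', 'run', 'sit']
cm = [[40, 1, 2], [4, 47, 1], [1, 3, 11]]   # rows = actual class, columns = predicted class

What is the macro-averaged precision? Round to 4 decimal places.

0.8654

Per-class precision (TP/(TP+FP)):
  walk: TP=40, FP=4+1=5 → 40/45 = 0.88889
  run: TP=47, FP=1+3=4 → 47/51 = 0.92157
  sit: TP=11, FP=2+1=3 → 11/14 = 0.78571
Macro-precision = mean = (0.88889 + 0.92157 + 0.78571) / 3 = 0.8654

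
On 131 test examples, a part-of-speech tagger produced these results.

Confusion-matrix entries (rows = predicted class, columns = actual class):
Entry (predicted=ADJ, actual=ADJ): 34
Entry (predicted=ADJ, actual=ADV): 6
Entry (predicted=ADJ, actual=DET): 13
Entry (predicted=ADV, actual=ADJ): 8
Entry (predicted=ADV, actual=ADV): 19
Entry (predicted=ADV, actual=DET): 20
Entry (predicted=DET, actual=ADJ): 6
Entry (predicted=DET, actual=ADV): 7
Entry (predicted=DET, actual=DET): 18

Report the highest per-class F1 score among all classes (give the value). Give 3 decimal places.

0.673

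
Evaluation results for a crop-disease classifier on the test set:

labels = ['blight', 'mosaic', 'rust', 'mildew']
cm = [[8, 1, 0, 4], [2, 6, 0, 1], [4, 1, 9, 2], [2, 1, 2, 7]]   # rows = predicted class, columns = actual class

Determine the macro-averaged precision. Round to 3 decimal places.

Per-class precision (TP/(TP+FP)):
  blight: TP=8, FP=1+0+4=5 → 8/13 = 0.6154
  mosaic: TP=6, FP=2+0+1=3 → 6/9 = 0.6667
  rust: TP=9, FP=4+1+2=7 → 9/16 = 0.5625
  mildew: TP=7, FP=2+1+2=5 → 7/12 = 0.5833
Macro-precision = mean = (0.6154 + 0.6667 + 0.5625 + 0.5833) / 4 = 0.607

0.607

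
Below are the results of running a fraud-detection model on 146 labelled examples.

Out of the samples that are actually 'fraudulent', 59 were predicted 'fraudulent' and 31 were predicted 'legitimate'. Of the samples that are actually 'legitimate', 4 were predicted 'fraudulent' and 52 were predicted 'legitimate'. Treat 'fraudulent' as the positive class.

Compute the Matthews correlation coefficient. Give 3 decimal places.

MCC = (TP·TN − FP·FN) / √((TP+FP)(TP+FN)(TN+FP)(TN+FN))
Numerator = 59·52 − 4·31 = 2944
Denominator = √(63·90·56·83) = √26354160 = 5133.6303
MCC = 2944 / 5133.6303 = 0.573

0.573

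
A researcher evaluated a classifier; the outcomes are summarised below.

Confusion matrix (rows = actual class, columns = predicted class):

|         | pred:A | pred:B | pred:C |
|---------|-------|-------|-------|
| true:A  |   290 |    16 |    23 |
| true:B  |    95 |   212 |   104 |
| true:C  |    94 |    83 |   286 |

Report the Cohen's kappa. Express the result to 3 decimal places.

Observed agreement pₒ = trace/N = 788/1203 = 0.6550
Expected agreement pₑ = Σ (rowᵢ·colᵢ)/N² = (329·479 + 411·311 + 463·413)/1203² = 0.3293
κ = (pₒ − pₑ)/(1 − pₑ) = (0.6550 − 0.3293)/(1 − 0.3293) = 0.486

0.486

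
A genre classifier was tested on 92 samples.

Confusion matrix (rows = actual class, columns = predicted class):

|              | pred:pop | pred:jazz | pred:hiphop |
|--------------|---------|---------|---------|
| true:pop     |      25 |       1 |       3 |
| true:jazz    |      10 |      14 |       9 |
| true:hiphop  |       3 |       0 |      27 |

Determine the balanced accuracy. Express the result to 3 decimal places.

0.729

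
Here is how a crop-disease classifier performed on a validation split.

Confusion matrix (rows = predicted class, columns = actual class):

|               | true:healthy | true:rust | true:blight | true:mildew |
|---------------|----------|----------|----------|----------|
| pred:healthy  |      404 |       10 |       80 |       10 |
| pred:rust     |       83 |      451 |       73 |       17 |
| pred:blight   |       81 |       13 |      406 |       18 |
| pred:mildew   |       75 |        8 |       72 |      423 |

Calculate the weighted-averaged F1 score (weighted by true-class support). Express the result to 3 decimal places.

Per-class F1 score (2·TP/(2·TP+FP+FN)):
  healthy: TP=404, FP=10+80+10=100, FN=83+81+75=239 → 808/1147 = 0.7044
  rust: TP=451, FP=83+73+17=173, FN=10+13+8=31 → 902/1106 = 0.8156
  blight: TP=406, FP=81+13+18=112, FN=80+73+72=225 → 812/1149 = 0.7067
  mildew: TP=423, FP=75+8+72=155, FN=10+17+18=45 → 846/1046 = 0.8088
Weighted-F1 score = Σ (supportᵢ/N)·F1 scoreᵢ with N=2224: (643/2224)·0.7044 + (482/2224)·0.8156 + (631/2224)·0.7067 + (468/2224)·0.8088 = 0.751

0.751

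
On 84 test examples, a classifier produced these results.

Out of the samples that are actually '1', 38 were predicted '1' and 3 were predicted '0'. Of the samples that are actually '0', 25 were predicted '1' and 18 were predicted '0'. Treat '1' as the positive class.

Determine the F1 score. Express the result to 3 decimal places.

Precision = TP/(TP+FP) = 38/63 = 0.6032
Recall = TP/(TP+FN) = 38/41 = 0.9268
F1 = 2·TP/(2·TP+FP+FN) = 76/104 = 0.731

0.731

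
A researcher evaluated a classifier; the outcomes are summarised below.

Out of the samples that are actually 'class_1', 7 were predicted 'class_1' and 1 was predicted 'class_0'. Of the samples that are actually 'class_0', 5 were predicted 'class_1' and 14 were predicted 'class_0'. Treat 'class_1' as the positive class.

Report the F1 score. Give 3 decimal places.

Precision = TP/(TP+FP) = 7/12 = 0.5833
Recall = TP/(TP+FN) = 7/8 = 0.8750
F1 = 2·TP/(2·TP+FP+FN) = 14/20 = 0.700

0.700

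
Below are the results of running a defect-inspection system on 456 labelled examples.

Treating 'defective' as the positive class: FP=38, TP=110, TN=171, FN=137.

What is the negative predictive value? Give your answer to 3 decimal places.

NPV = TN/(TN+FN) = 171/(171+137) = 0.555

0.555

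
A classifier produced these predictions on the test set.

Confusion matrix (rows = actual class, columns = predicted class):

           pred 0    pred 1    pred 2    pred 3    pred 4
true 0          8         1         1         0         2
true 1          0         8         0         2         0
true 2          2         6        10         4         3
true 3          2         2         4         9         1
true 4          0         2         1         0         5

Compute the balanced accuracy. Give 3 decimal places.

Balanced accuracy = mean of per-class recall.
  0: recall = 8/12 = 0.6667
  1: recall = 8/10 = 0.8000
  2: recall = 10/25 = 0.4000
  3: recall = 9/18 = 0.5000
  4: recall = 5/8 = 0.6250
Mean = (0.6667 + 0.8000 + 0.4000 + 0.5000 + 0.6250) / 5 = 0.598

0.598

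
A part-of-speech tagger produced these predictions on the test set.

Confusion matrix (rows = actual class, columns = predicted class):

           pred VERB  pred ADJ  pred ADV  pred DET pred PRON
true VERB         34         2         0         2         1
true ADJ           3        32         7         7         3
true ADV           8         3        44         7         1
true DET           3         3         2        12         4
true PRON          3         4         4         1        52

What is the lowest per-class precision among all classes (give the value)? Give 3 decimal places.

Per-class precision (TP/(TP+FP)):
  VERB: TP=34, FP=3+8+3+3=17 → 34/51 = 0.6667
  ADJ: TP=32, FP=2+3+3+4=12 → 32/44 = 0.7273
  ADV: TP=44, FP=0+7+2+4=13 → 44/57 = 0.7719
  DET: TP=12, FP=2+7+7+1=17 → 12/29 = 0.4138
  PRON: TP=52, FP=1+3+1+4=9 → 52/61 = 0.8525
Lowest is class 'DET' with precision = 0.414.

0.414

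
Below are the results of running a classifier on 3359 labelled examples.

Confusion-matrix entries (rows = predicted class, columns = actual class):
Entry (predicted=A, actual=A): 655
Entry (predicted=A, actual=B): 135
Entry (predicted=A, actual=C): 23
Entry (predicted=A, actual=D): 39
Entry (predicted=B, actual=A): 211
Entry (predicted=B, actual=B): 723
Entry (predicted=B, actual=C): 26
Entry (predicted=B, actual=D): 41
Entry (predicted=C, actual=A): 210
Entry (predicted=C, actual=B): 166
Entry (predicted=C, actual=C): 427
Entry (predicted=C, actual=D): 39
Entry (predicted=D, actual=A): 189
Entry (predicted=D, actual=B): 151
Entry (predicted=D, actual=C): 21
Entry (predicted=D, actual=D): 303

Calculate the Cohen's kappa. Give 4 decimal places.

0.4956

Observed agreement pₒ = trace/N = 2108/3359 = 0.62757
Expected agreement pₑ = Σ (rowᵢ·colᵢ)/N² = (1265·852 + 1175·1001 + 497·842 + 422·664)/3359² = 0.26169
κ = (pₒ − pₑ)/(1 − pₑ) = (0.62757 − 0.26169)/(1 − 0.26169) = 0.4956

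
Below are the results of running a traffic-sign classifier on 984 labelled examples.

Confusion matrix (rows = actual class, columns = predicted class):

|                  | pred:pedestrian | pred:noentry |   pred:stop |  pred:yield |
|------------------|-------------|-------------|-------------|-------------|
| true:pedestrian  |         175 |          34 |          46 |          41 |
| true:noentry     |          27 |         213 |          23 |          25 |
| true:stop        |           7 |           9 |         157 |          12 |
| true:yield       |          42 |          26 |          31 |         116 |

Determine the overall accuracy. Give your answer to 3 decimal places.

0.672

Accuracy = trace / total = (175+213+157+116=661) / 984 = 661/984 = 0.672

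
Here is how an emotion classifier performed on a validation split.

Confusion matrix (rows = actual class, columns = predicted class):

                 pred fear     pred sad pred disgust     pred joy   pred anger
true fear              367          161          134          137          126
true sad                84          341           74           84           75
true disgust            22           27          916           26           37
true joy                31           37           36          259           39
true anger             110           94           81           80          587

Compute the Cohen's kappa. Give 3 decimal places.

Observed agreement pₒ = trace/N = 2470/3965 = 0.6230
Expected agreement pₑ = Σ (rowᵢ·colᵢ)/N² = (925·614 + 658·660 + 1028·1241 + 402·586 + 952·864)/3965² = 0.2122
κ = (pₒ − pₑ)/(1 − pₑ) = (0.6230 − 0.2122)/(1 − 0.2122) = 0.521

0.521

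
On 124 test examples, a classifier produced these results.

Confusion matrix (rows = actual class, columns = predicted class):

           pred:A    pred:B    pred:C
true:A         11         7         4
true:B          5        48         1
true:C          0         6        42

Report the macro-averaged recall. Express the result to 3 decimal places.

0.755

Per-class recall (TP/(TP+FN)):
  A: TP=11, FN=7+4=11 → 11/22 = 0.5000
  B: TP=48, FN=5+1=6 → 48/54 = 0.8889
  C: TP=42, FN=0+6=6 → 42/48 = 0.8750
Macro-recall = mean = (0.5000 + 0.8889 + 0.8750) / 3 = 0.755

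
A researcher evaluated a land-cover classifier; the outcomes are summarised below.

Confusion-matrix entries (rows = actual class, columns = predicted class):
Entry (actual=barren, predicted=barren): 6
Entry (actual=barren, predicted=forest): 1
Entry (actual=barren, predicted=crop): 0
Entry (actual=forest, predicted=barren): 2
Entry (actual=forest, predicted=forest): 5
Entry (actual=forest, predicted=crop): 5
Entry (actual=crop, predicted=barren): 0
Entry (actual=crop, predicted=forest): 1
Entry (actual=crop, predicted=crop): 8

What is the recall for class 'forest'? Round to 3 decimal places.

recall = TP/(TP+FN).
forest: TP=5, FN=2+5=7 → 5/12 = 0.4167

0.417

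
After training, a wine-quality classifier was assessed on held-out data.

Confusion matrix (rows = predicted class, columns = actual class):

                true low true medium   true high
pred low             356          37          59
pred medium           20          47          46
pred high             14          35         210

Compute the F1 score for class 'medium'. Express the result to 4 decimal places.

F1 score = 2·TP/(2·TP+FP+FN).
medium: TP=47, FP=20+46=66, FN=37+35=72 → 94/232 = 0.40517

0.4052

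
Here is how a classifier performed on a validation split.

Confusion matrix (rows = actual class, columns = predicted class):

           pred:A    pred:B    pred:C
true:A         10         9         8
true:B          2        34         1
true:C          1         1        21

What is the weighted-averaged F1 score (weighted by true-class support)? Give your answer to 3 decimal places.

0.722

Per-class F1 score (2·TP/(2·TP+FP+FN)):
  A: TP=10, FP=2+1=3, FN=9+8=17 → 20/40 = 0.5000
  B: TP=34, FP=9+1=10, FN=2+1=3 → 68/81 = 0.8395
  C: TP=21, FP=8+1=9, FN=1+1=2 → 42/53 = 0.7925
Weighted-F1 score = Σ (supportᵢ/N)·F1 scoreᵢ with N=87: (27/87)·0.5000 + (37/87)·0.8395 + (23/87)·0.7925 = 0.722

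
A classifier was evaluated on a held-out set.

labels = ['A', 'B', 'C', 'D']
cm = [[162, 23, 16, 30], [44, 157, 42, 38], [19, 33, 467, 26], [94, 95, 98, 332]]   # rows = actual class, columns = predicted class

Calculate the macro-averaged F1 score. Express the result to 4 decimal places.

Per-class F1 score (2·TP/(2·TP+FP+FN)):
  A: TP=162, FP=44+19+94=157, FN=23+16+30=69 → 324/550 = 0.58909
  B: TP=157, FP=23+33+95=151, FN=44+42+38=124 → 314/589 = 0.53311
  C: TP=467, FP=16+42+98=156, FN=19+33+26=78 → 934/1168 = 0.79966
  D: TP=332, FP=30+38+26=94, FN=94+95+98=287 → 664/1045 = 0.63541
Macro-F1 score = mean = (0.58909 + 0.53311 + 0.79966 + 0.63541) / 4 = 0.6393

0.6393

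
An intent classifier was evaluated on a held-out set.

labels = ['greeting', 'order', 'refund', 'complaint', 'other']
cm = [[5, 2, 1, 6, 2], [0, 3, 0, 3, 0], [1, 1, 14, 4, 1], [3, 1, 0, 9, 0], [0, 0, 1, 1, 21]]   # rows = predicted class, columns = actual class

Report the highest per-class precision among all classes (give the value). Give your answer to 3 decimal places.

Per-class precision (TP/(TP+FP)):
  greeting: TP=5, FP=2+1+6+2=11 → 5/16 = 0.3125
  order: TP=3, FP=0+0+3+0=3 → 3/6 = 0.5000
  refund: TP=14, FP=1+1+4+1=7 → 14/21 = 0.6667
  complaint: TP=9, FP=3+1+0+0=4 → 9/13 = 0.6923
  other: TP=21, FP=0+0+1+1=2 → 21/23 = 0.9130
Highest is class 'other' with precision = 0.913.

0.913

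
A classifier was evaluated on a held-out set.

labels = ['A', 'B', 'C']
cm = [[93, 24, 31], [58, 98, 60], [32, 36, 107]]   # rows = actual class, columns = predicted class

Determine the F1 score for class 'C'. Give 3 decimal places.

0.574

F1 score = 2·TP/(2·TP+FP+FN).
C: TP=107, FP=31+60=91, FN=32+36=68 → 214/373 = 0.5737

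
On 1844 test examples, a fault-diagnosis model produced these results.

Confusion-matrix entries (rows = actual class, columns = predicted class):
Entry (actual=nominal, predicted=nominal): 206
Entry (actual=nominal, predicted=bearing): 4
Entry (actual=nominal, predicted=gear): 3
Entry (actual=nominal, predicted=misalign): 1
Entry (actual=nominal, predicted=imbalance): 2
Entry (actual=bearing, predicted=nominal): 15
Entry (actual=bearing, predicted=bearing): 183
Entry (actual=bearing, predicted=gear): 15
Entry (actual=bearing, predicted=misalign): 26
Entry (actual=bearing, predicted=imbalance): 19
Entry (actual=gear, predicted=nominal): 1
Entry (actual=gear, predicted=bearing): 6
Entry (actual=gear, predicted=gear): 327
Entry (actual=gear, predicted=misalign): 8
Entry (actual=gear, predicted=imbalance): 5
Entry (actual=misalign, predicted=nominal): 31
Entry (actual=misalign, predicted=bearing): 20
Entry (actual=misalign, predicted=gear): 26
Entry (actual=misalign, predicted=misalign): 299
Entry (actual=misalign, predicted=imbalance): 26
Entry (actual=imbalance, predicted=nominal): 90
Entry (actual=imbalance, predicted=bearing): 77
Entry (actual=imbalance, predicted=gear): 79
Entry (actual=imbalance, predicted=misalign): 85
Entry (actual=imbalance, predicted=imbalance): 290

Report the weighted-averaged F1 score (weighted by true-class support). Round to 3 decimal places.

0.696

Per-class F1 score (2·TP/(2·TP+FP+FN)):
  nominal: TP=206, FP=15+1+31+90=137, FN=4+3+1+2=10 → 412/559 = 0.7370
  bearing: TP=183, FP=4+6+20+77=107, FN=15+15+26+19=75 → 366/548 = 0.6679
  gear: TP=327, FP=3+15+26+79=123, FN=1+6+8+5=20 → 654/797 = 0.8206
  misalign: TP=299, FP=1+26+8+85=120, FN=31+20+26+26=103 → 598/821 = 0.7284
  imbalance: TP=290, FP=2+19+5+26=52, FN=90+77+79+85=331 → 580/963 = 0.6023
Weighted-F1 score = Σ (supportᵢ/N)·F1 scoreᵢ with N=1844: (216/1844)·0.7370 + (258/1844)·0.6679 + (347/1844)·0.8206 + (402/1844)·0.7284 + (621/1844)·0.6023 = 0.696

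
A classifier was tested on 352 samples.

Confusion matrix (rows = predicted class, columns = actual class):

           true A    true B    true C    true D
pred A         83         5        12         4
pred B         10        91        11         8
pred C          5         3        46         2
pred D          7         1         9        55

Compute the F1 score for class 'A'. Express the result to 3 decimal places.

One-vs-rest for 'A': TP = diagonal; FP = other classes predicted 'A'; FN = 'A' predicted as other.
F1 score = 2·TP/(2·TP+FP+FN).
A: TP=83, FP=5+12+4=21, FN=10+5+7=22 → 166/209 = 0.7943

0.794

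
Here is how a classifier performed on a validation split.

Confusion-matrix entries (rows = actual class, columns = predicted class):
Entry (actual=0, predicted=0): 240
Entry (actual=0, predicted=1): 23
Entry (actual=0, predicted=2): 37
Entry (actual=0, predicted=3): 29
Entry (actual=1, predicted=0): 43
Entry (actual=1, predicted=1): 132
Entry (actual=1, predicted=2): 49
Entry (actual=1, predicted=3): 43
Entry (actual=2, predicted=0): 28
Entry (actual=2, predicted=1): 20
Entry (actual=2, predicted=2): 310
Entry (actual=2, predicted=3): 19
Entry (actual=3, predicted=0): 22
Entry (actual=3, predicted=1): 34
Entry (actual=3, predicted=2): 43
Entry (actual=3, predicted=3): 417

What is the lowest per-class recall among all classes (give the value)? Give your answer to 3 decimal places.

0.494

Per-class recall (TP/(TP+FN)):
  0: TP=240, FN=23+37+29=89 → 240/329 = 0.7295
  1: TP=132, FN=43+49+43=135 → 132/267 = 0.4944
  2: TP=310, FN=28+20+19=67 → 310/377 = 0.8223
  3: TP=417, FN=22+34+43=99 → 417/516 = 0.8081
Lowest is class '1' with recall = 0.494.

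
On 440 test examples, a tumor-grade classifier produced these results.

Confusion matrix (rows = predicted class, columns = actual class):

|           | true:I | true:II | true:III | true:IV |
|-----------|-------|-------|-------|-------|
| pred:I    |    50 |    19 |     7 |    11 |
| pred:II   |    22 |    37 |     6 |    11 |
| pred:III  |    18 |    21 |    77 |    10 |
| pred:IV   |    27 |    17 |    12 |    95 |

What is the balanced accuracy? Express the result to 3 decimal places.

Balanced accuracy = mean of per-class recall.
  I: recall = 50/117 = 0.4274
  II: recall = 37/94 = 0.3936
  III: recall = 77/102 = 0.7549
  IV: recall = 95/127 = 0.7480
Mean = (0.4274 + 0.3936 + 0.7549 + 0.7480) / 4 = 0.581

0.581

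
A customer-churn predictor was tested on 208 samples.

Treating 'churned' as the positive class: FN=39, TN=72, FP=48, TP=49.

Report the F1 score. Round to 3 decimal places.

0.530

Precision = TP/(TP+FP) = 49/97 = 0.5052
Recall = TP/(TP+FN) = 49/88 = 0.5568
F1 = 2·TP/(2·TP+FP+FN) = 98/185 = 0.530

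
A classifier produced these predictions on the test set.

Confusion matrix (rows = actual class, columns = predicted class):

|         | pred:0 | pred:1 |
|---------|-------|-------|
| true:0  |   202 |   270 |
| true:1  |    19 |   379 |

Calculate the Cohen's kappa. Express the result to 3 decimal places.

0.362

Observed agreement pₒ = trace/N = 581/870 = 0.6678
Expected agreement pₑ = Σ (rowᵢ·colᵢ)/N² = (472·221 + 398·649)/870² = 0.4791
κ = (pₒ − pₑ)/(1 − pₑ) = (0.6678 − 0.4791)/(1 − 0.4791) = 0.362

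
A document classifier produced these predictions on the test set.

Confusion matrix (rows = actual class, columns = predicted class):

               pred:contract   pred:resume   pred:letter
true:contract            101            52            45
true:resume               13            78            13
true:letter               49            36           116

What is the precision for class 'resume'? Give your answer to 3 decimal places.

Treat 'resume' as positive and all other classes as negative.
precision = TP/(TP+FP).
resume: TP=78, FP=52+36=88 → 78/166 = 0.4699

0.470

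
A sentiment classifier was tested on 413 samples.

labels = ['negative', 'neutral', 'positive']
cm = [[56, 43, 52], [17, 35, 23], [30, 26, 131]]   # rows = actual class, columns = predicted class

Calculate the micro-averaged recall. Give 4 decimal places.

Micro-averaging pools counts across classes: ΣTP=222, ΣFP=191, ΣFN=191.
Micro-recall = TP/(TP+FN) on pooled counts = 0.5375 (equals overall accuracy in single-label multiclass).

0.5375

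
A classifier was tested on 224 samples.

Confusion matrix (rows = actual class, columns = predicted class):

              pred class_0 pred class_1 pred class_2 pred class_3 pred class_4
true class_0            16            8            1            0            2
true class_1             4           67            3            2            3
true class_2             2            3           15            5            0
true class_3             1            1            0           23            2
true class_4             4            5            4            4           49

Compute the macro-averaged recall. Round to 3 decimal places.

Per-class recall (TP/(TP+FN)):
  class_0: TP=16, FN=8+1+0+2=11 → 16/27 = 0.5926
  class_1: TP=67, FN=4+3+2+3=12 → 67/79 = 0.8481
  class_2: TP=15, FN=2+3+5+0=10 → 15/25 = 0.6000
  class_3: TP=23, FN=1+1+0+2=4 → 23/27 = 0.8519
  class_4: TP=49, FN=4+5+4+4=17 → 49/66 = 0.7424
Macro-recall = mean = (0.5926 + 0.8481 + 0.6000 + 0.8519 + 0.7424) / 5 = 0.727

0.727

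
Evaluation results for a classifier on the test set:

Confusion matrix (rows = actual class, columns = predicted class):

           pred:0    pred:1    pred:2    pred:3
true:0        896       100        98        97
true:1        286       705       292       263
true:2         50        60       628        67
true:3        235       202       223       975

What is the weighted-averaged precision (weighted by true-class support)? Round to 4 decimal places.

0.6361

Per-class precision (TP/(TP+FP)):
  0: TP=896, FP=286+50+235=571 → 896/1467 = 0.61077
  1: TP=705, FP=100+60+202=362 → 705/1067 = 0.66073
  2: TP=628, FP=98+292+223=613 → 628/1241 = 0.50604
  3: TP=975, FP=97+263+67=427 → 975/1402 = 0.69544
Weighted-precision = Σ (supportᵢ/N)·precisionᵢ with N=5177: (1191/5177)·0.61077 + (1546/5177)·0.66073 + (805/5177)·0.50604 + (1635/5177)·0.69544 = 0.6361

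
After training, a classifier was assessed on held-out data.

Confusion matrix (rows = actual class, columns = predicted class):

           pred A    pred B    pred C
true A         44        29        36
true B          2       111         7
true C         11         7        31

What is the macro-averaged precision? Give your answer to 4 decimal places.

Per-class precision (TP/(TP+FP)):
  A: TP=44, FP=2+11=13 → 44/57 = 0.77193
  B: TP=111, FP=29+7=36 → 111/147 = 0.75510
  C: TP=31, FP=36+7=43 → 31/74 = 0.41892
Macro-precision = mean = (0.77193 + 0.75510 + 0.41892) / 3 = 0.6487

0.6487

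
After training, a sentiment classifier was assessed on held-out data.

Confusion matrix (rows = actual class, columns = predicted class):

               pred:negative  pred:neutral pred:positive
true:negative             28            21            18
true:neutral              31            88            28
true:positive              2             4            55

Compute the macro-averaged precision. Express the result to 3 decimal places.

Per-class precision (TP/(TP+FP)):
  negative: TP=28, FP=31+2=33 → 28/61 = 0.4590
  neutral: TP=88, FP=21+4=25 → 88/113 = 0.7788
  positive: TP=55, FP=18+28=46 → 55/101 = 0.5446
Macro-precision = mean = (0.4590 + 0.7788 + 0.5446) / 3 = 0.594

0.594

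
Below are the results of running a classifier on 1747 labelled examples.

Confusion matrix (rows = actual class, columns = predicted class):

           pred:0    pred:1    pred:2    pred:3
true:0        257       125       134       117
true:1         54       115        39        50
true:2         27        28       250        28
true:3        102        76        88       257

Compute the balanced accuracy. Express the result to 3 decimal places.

Balanced accuracy = mean of per-class recall.
  0: recall = 257/633 = 0.4060
  1: recall = 115/258 = 0.4457
  2: recall = 250/333 = 0.7508
  3: recall = 257/523 = 0.4914
Mean = (0.4060 + 0.4457 + 0.7508 + 0.4914) / 4 = 0.523

0.523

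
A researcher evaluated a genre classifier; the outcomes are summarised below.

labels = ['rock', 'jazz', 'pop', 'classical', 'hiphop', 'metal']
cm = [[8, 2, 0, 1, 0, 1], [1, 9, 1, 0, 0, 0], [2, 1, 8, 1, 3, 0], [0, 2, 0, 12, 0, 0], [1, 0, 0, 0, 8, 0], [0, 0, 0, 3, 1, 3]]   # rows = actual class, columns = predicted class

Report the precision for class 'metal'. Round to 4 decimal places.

0.7500

One-vs-rest for 'metal': TP = diagonal; FP = other classes predicted 'metal'; FN = 'metal' predicted as other.
precision = TP/(TP+FP).
metal: TP=3, FP=1+0+0+0+0=1 → 3/4 = 0.75000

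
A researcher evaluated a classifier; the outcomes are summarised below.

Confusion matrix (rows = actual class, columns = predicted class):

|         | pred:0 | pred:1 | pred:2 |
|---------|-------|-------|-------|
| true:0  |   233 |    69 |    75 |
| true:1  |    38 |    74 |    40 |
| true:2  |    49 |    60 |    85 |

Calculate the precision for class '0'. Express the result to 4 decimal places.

0.7281

One-vs-rest for '0': TP = diagonal; FP = other classes predicted '0'; FN = '0' predicted as other.
precision = TP/(TP+FP).
0: TP=233, FP=38+49=87 → 233/320 = 0.72813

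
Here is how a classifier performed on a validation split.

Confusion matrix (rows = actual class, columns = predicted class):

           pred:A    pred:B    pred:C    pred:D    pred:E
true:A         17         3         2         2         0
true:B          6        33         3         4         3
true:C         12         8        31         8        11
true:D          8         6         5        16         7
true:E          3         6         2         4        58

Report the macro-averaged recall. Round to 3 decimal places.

Per-class recall (TP/(TP+FN)):
  A: TP=17, FN=3+2+2+0=7 → 17/24 = 0.7083
  B: TP=33, FN=6+3+4+3=16 → 33/49 = 0.6735
  C: TP=31, FN=12+8+8+11=39 → 31/70 = 0.4429
  D: TP=16, FN=8+6+5+7=26 → 16/42 = 0.3810
  E: TP=58, FN=3+6+2+4=15 → 58/73 = 0.7945
Macro-recall = mean = (0.7083 + 0.6735 + 0.4429 + 0.3810 + 0.7945) / 5 = 0.600

0.600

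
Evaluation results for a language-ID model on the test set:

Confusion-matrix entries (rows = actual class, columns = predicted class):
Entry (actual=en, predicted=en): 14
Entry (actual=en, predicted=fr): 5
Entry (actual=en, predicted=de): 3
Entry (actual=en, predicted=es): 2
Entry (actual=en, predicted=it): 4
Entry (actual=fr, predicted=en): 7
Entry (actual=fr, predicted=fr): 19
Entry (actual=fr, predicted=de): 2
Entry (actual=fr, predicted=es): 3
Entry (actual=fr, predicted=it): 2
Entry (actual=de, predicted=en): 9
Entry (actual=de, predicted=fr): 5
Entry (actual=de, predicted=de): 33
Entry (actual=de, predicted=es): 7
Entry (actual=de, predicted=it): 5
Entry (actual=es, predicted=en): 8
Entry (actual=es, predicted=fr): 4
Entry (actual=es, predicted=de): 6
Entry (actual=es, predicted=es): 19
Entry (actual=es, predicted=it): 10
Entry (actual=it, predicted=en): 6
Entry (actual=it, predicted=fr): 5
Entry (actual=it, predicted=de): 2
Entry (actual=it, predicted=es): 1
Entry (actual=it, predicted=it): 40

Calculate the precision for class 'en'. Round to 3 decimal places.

Treat 'en' as positive and all other classes as negative.
precision = TP/(TP+FP).
en: TP=14, FP=7+9+8+6=30 → 14/44 = 0.3182

0.318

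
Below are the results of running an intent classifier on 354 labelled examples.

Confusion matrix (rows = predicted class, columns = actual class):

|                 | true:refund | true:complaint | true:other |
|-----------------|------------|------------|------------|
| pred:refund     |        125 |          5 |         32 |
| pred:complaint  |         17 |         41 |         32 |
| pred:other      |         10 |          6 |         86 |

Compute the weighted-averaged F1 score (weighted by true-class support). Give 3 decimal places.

Per-class F1 score (2·TP/(2·TP+FP+FN)):
  refund: TP=125, FP=5+32=37, FN=17+10=27 → 250/314 = 0.7962
  complaint: TP=41, FP=17+32=49, FN=5+6=11 → 82/142 = 0.5775
  other: TP=86, FP=10+6=16, FN=32+32=64 → 172/252 = 0.6825
Weighted-F1 score = Σ (supportᵢ/N)·F1 scoreᵢ with N=354: (152/354)·0.7962 + (52/354)·0.5775 + (150/354)·0.6825 = 0.716

0.716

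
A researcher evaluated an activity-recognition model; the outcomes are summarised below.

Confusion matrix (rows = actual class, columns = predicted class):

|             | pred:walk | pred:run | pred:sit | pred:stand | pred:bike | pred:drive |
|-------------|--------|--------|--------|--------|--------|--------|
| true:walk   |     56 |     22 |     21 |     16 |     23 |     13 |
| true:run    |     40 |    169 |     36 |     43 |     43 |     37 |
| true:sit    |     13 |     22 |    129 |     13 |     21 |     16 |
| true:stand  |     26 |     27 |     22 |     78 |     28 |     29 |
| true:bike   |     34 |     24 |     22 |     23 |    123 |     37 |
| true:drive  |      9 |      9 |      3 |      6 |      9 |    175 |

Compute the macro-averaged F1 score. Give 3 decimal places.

Per-class F1 score (2·TP/(2·TP+FP+FN)):
  walk: TP=56, FP=40+13+26+34+9=122, FN=22+21+16+23+13=95 → 112/329 = 0.3404
  run: TP=169, FP=22+22+27+24+9=104, FN=40+36+43+43+37=199 → 338/641 = 0.5273
  sit: TP=129, FP=21+36+22+22+3=104, FN=13+22+13+21+16=85 → 258/447 = 0.5772
  stand: TP=78, FP=16+43+13+23+6=101, FN=26+27+22+28+29=132 → 156/389 = 0.4010
  bike: TP=123, FP=23+43+21+28+9=124, FN=34+24+22+23+37=140 → 246/510 = 0.4824
  drive: TP=175, FP=13+37+16+29+37=132, FN=9+9+3+6+9=36 → 350/518 = 0.6757
Macro-F1 score = mean = (0.3404 + 0.5273 + 0.5772 + 0.4010 + 0.4824 + 0.6757) / 6 = 0.501

0.501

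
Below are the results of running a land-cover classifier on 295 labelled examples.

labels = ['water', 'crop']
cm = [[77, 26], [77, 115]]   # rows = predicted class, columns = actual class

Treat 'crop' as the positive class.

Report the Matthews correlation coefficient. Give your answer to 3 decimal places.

0.331

MCC = (TP·TN − FP·FN) / √((TP+FP)(TP+FN)(TN+FP)(TN+FN))
Numerator = 115·77 − 77·26 = 6853
Denominator = √(192·141·154·103) = √429416064 = 20722.3566
MCC = 6853 / 20722.3566 = 0.331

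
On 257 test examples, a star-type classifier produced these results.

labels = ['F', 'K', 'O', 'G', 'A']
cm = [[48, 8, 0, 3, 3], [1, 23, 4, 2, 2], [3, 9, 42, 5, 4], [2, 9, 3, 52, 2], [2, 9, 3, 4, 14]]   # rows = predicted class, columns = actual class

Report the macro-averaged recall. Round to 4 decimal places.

0.6819

Per-class recall (TP/(TP+FN)):
  F: TP=48, FN=1+3+2+2=8 → 48/56 = 0.85714
  K: TP=23, FN=8+9+9+9=35 → 23/58 = 0.39655
  O: TP=42, FN=0+4+3+3=10 → 42/52 = 0.80769
  G: TP=52, FN=3+2+5+4=14 → 52/66 = 0.78788
  A: TP=14, FN=3+2+4+2=11 → 14/25 = 0.56000
Macro-recall = mean = (0.85714 + 0.39655 + 0.80769 + 0.78788 + 0.56000) / 5 = 0.6819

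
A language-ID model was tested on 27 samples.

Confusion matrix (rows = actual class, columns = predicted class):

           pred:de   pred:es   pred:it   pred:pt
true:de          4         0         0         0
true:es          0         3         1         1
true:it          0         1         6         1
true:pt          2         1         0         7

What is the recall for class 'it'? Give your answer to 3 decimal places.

0.750

One-vs-rest for 'it': TP = diagonal; FP = other classes predicted 'it'; FN = 'it' predicted as other.
recall = TP/(TP+FN).
it: TP=6, FN=0+1+1=2 → 6/8 = 0.7500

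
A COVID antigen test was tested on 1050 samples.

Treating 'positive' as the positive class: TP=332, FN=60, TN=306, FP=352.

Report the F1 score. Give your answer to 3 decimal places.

0.617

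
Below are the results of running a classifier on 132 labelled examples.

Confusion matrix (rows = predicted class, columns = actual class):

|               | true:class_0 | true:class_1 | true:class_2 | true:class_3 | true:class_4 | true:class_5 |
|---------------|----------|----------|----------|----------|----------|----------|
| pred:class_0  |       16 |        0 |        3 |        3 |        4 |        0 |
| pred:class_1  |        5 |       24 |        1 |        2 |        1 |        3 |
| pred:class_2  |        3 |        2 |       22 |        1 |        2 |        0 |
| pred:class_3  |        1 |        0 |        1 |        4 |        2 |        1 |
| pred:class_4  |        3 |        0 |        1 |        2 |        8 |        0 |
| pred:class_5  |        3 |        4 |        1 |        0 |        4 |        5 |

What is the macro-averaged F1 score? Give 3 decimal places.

Per-class F1 score (2·TP/(2·TP+FP+FN)):
  class_0: TP=16, FP=0+3+3+4+0=10, FN=5+3+1+3+3=15 → 32/57 = 0.5614
  class_1: TP=24, FP=5+1+2+1+3=12, FN=0+2+0+0+4=6 → 48/66 = 0.7273
  class_2: TP=22, FP=3+2+1+2+0=8, FN=3+1+1+1+1=7 → 44/59 = 0.7458
  class_3: TP=4, FP=1+0+1+2+1=5, FN=3+2+1+2+0=8 → 8/21 = 0.3810
  class_4: TP=8, FP=3+0+1+2+0=6, FN=4+1+2+2+4=13 → 16/35 = 0.4571
  class_5: TP=5, FP=3+4+1+0+4=12, FN=0+3+0+1+0=4 → 10/26 = 0.3846
Macro-F1 score = mean = (0.5614 + 0.7273 + 0.7458 + 0.3810 + 0.4571 + 0.3846) / 6 = 0.543

0.543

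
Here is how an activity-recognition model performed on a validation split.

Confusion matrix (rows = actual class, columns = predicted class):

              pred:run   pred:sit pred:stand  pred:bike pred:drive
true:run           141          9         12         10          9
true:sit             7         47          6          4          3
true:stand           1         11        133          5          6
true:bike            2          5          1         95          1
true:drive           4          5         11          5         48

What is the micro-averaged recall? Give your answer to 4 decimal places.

0.7986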